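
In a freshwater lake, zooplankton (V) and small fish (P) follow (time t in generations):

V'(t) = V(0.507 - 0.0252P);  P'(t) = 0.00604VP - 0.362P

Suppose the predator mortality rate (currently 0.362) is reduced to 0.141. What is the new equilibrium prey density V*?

V* ≈ 23.3

At the interior fixed point, setting dP/dt = 0 with P > 0 fixes V* = (predator death rate)/(VP coefficient) — independent of the other coefficients.
With the change, V* = 0.141/0.00604 = 23.3; it falls from 59.9.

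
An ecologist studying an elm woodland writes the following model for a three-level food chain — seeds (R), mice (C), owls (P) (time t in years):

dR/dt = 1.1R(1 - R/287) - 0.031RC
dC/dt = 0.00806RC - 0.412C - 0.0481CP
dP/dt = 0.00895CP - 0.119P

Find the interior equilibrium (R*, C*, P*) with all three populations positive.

From dP/dt = 0: 0.00895C* = 0.119, so C* = 13.3.
From dR/dt = 0: 1.1(1 - R*/287) = 0.031·13.3, giving R* = 287·(1 - 0.375) = 179.
From dC/dt = 0: 0.00806·179 - 0.412 = 0.0481P*, so P* = 1.03/0.0481 = 21.5.

R* ≈ 179, C* ≈ 13.3, P* ≈ 21.5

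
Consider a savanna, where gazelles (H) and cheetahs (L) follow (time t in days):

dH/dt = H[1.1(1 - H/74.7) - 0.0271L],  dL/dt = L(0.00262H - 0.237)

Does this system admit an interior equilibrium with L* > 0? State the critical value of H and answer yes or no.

Threshold H = 90.5; K < 90.5, so no, the predator goes extinct.

The predator equation gives dL/dt > 0 only when H > 0.237/0.00262 = 90.5.
Without the predator, H → K = 74.7. Since 74.7 < 90.5, the predator cannot invade.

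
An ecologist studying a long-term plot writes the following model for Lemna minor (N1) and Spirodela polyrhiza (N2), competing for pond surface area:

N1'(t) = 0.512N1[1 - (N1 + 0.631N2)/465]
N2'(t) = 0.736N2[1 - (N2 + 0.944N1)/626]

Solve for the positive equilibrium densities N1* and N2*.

Setting both brackets to zero gives the nullclines N1 + 0.631N2 = 465 and 0.944N1 + N2 = 626.
Substituting N2 = 626 - 0.944N1 into the first: N1(1 - 0.631·0.944) = 465 - 0.631·626.
So N1* = 70/0.404 = 173, and then N2* = 626 - 0.944·173 = 463.

N1* ≈ 173, N2* ≈ 463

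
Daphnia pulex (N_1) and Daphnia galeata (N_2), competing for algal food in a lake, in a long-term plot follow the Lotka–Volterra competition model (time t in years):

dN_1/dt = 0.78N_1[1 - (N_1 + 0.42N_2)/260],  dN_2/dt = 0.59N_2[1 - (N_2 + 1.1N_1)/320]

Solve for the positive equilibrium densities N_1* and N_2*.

Setting both brackets to zero gives the nullclines N_1 + 0.42N_2 = 260 and 1.1N_1 + N_2 = 320.
Substituting N_2 = 320 - 1.1N_1 into the first: N_1(1 - 0.42·1.1) = 260 - 0.42·320.
So N_1* = 126/0.538 = 233, and then N_2* = 320 - 1.1·233 = 63.2.

N_1* ≈ 233, N_2* ≈ 63.2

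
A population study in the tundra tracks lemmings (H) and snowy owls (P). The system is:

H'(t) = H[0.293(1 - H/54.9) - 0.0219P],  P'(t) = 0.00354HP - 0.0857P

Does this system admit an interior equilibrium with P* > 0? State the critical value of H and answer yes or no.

Threshold H = 24.2; K > 24.2, so yes, the predator persists.

The predator equation gives dP/dt > 0 only when H > 0.0857/0.00354 = 24.2.
Without the predator, H → K = 54.9. Since 54.9 > 24.2, the predator can invade and persist.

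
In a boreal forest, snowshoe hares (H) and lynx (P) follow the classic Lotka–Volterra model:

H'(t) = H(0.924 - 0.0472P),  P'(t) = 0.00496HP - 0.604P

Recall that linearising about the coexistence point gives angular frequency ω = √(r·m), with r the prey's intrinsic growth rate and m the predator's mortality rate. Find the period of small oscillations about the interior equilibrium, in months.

Here r = 0.924 and m = 0.604, so r·m = 0.558.
ω = √0.558 = 0.747 per month, hence T = 2π/ω ≈ 8.41 months.

T ≈ 8.41 months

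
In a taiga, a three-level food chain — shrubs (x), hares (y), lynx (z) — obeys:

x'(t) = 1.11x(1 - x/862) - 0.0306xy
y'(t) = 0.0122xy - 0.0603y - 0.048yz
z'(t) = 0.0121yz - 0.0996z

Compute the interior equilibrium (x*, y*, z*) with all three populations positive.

x* ≈ 666, y* ≈ 8.23, z* ≈ 168

From dz/dt = 0: 0.0121y* = 0.0996, so y* = 8.23.
From dx/dt = 0: 1.11(1 - x*/862) = 0.0306·8.23, giving x* = 862·(1 - 0.227) = 666.
From dy/dt = 0: 0.0122·666 - 0.0603 = 0.048z*, so z* = 8.07/0.048 = 168.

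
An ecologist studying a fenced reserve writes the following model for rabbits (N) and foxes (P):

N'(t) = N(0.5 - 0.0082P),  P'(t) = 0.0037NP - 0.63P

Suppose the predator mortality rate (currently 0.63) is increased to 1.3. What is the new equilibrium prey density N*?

N* ≈ 351

At the interior fixed point, setting dP/dt = 0 with P > 0 fixes N* = (predator death rate)/(NP coefficient) — independent of the other coefficients.
With the change, N* = 1.3/0.0037 = 351; it rises from 170.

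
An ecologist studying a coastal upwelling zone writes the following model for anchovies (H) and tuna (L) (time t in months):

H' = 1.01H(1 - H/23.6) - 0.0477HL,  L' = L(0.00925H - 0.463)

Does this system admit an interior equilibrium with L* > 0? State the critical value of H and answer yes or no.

The predator equation gives dL/dt > 0 only when H > 0.463/0.00925 = 50.1.
Without the predator, H → K = 23.6. Since 23.6 < 50.1, the predator cannot invade.

Threshold H = 50.1; K < 50.1, so no, the predator goes extinct.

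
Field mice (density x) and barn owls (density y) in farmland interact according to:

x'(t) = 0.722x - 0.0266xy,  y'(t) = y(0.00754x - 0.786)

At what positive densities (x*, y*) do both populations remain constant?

Set dy/dt = 0 with y > 0: 0.00754x - 0.786 = 0, so x* = 0.786/0.00754 = 104.
Set dx/dt = 0 with x > 0: 0.722 - 0.0266y = 0, so y* = 0.722/0.0266 = 27.1.

x* ≈ 104, y* ≈ 27.1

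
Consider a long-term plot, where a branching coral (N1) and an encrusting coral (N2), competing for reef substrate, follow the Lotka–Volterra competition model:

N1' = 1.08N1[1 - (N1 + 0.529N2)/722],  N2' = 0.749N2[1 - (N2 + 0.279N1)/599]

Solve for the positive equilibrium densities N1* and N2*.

Setting both brackets to zero gives the nullclines N1 + 0.529N2 = 722 and 0.279N1 + N2 = 599.
Substituting N2 = 599 - 0.279N1 into the first: N1(1 - 0.529·0.279) = 722 - 0.529·599.
So N1* = 405/0.852 = 475, and then N2* = 599 - 0.279·475 = 466.

N1* ≈ 475, N2* ≈ 466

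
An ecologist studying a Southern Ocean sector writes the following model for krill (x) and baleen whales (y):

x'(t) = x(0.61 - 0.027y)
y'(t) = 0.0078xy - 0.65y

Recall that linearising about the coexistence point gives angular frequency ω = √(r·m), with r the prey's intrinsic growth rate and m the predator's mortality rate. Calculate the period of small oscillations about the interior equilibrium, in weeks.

T ≈ 9.98 weeks

Here r = 0.61 and m = 0.65, so r·m = 0.397.
ω = √0.397 = 0.63 per week, hence T = 2π/ω ≈ 9.98 weeks.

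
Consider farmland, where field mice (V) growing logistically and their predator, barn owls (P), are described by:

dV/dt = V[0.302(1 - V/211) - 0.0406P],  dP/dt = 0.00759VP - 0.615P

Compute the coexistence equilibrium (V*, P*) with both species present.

V* ≈ 81, P* ≈ 4.58

From dP/dt = 0 with P > 0: 0.00759V* = 0.615, so V* = 81.
Substitute into dV/dt = 0: 0.302(1 - 81/211) = 0.0406P*.
The bracket is 0.616, giving P* = 0.186/0.0406 = 4.58.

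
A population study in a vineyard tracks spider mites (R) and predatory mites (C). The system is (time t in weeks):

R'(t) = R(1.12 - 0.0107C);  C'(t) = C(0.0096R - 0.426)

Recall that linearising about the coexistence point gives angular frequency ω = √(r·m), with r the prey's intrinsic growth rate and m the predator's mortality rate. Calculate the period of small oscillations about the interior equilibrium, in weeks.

T ≈ 9.1 weeks

Here r = 1.12 and m = 0.426, so r·m = 0.477.
ω = √0.477 = 0.691 per week, hence T = 2π/ω ≈ 9.1 weeks.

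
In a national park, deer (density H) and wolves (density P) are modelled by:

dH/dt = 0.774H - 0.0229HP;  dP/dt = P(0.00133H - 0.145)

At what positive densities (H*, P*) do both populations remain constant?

H* ≈ 109, P* ≈ 33.8

Set dP/dt = 0 with P > 0: 0.00133H - 0.145 = 0, so H* = 0.145/0.00133 = 109.
Set dH/dt = 0 with H > 0: 0.774 - 0.0229P = 0, so P* = 0.774/0.0229 = 33.8.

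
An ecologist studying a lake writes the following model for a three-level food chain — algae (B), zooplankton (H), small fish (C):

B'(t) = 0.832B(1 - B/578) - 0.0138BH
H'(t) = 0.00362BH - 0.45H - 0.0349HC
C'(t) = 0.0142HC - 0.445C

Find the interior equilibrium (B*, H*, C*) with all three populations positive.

B* ≈ 278, H* ≈ 31.3, C* ≈ 15.9

From dC/dt = 0: 0.0142H* = 0.445, so H* = 31.3.
From dB/dt = 0: 0.832(1 - B*/578) = 0.0138·31.3, giving B* = 578·(1 - 0.52) = 278.
From dH/dt = 0: 0.00362·278 - 0.45 = 0.0349C*, so C* = 0.555/0.0349 = 15.9.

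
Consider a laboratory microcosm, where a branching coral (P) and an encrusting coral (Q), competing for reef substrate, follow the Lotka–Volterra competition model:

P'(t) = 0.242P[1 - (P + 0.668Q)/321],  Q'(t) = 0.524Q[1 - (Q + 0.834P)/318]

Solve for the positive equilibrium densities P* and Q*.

Setting both brackets to zero gives the nullclines P + 0.668Q = 321 and 0.834P + Q = 318.
Substituting Q = 318 - 0.834P into the first: P(1 - 0.668·0.834) = 321 - 0.668·318.
So P* = 109/0.443 = 245, and then Q* = 318 - 0.834·245 = 114.

P* ≈ 245, Q* ≈ 114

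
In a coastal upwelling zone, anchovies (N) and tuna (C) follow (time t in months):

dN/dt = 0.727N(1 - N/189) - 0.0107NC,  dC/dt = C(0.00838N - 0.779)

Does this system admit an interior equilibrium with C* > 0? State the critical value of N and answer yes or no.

The predator equation gives dC/dt > 0 only when N > 0.779/0.00838 = 93.
Without the predator, N → K = 189. Since 189 > 93, the predator can invade and persist.

Threshold N = 93; K > 93, so yes, the predator persists.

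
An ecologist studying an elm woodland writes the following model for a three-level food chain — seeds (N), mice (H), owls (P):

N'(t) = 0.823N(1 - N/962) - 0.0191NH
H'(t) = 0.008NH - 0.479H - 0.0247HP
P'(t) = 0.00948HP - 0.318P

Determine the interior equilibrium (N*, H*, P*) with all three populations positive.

N* ≈ 213, H* ≈ 33.5, P* ≈ 49.6

From dP/dt = 0: 0.00948H* = 0.318, so H* = 33.5.
From dN/dt = 0: 0.823(1 - N*/962) = 0.0191·33.5, giving N* = 962·(1 - 0.778) = 213.
From dH/dt = 0: 0.008·213 - 0.479 = 0.0247P*, so P* = 1.23/0.0247 = 49.6.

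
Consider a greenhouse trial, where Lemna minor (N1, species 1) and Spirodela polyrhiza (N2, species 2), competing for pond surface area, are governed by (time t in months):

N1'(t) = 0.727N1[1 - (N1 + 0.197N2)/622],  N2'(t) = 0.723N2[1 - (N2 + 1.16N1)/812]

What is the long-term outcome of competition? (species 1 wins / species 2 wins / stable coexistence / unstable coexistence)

Compare the nullcline intercepts: K1/α12 = 622/0.197 = 3160 > K2 = 812; K2/α21 = 812/1.16 = 700 > K1 = 622.
Since both inequalities hold, each species can invade when rare, so the interior equilibrium is stable.

stable coexistence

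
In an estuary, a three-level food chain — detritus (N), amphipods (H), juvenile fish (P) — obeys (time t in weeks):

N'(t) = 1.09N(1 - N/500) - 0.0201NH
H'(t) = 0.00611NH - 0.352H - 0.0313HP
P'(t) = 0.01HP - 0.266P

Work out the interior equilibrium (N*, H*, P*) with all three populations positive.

From dP/dt = 0: 0.01H* = 0.266, so H* = 26.6.
From dN/dt = 0: 1.09(1 - N*/500) = 0.0201·26.6, giving N* = 500·(1 - 0.491) = 255.
From dH/dt = 0: 0.00611·255 - 0.352 = 0.0313P*, so P* = 1.2/0.0313 = 38.5.

N* ≈ 255, H* ≈ 26.6, P* ≈ 38.5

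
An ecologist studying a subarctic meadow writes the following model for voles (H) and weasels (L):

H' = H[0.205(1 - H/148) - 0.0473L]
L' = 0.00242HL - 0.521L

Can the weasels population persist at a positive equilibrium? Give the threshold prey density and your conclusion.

The predator equation gives dL/dt > 0 only when H > 0.521/0.00242 = 215.
Without the predator, H → K = 148. Since 148 < 215, the predator cannot invade.

Threshold H = 215; K < 215, so no, the predator goes extinct.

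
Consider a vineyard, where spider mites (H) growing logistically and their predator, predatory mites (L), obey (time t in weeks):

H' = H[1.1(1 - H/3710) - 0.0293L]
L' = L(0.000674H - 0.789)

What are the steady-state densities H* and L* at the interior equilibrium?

From dL/dt = 0 with L > 0: 0.000674H* = 0.789, so H* = 1170.
Substitute into dH/dt = 0: 1.1(1 - 1170/3710) = 0.0293L*.
The bracket is 0.684, giving L* = 0.753/0.0293 = 25.7.

H* ≈ 1170, L* ≈ 25.7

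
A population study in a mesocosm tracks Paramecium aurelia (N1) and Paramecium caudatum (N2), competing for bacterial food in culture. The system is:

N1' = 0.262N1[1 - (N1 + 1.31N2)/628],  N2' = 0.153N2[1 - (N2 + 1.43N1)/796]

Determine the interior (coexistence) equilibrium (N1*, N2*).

N1* ≈ 475, N2* ≈ 117

Setting both brackets to zero gives the nullclines N1 + 1.31N2 = 628 and 1.43N1 + N2 = 796.
Substituting N2 = 796 - 1.43N1 into the first: N1(1 - 1.31·1.43) = 628 - 1.31·796.
So N1* = -415/-0.873 = 475, and then N2* = 796 - 1.43·475 = 117.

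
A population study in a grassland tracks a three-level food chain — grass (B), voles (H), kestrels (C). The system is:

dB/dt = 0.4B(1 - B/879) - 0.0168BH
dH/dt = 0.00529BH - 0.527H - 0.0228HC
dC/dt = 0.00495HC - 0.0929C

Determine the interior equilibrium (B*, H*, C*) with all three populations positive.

From dC/dt = 0: 0.00495H* = 0.0929, so H* = 18.8.
From dB/dt = 0: 0.4(1 - B*/879) = 0.0168·18.8, giving B* = 879·(1 - 0.788) = 186.
From dH/dt = 0: 0.00529·186 - 0.527 = 0.0228C*, so C* = 0.458/0.0228 = 20.1.

B* ≈ 186, H* ≈ 18.8, C* ≈ 20.1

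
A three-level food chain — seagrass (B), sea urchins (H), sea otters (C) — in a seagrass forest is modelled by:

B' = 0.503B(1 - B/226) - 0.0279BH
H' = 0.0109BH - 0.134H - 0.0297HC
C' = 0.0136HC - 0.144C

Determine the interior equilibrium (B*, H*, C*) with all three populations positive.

B* ≈ 93.3, H* ≈ 10.6, C* ≈ 29.7

From dC/dt = 0: 0.0136H* = 0.144, so H* = 10.6.
From dB/dt = 0: 0.503(1 - B*/226) = 0.0279·10.6, giving B* = 226·(1 - 0.587) = 93.3.
From dH/dt = 0: 0.0109·93.3 - 0.134 = 0.0297C*, so C* = 0.883/0.0297 = 29.7.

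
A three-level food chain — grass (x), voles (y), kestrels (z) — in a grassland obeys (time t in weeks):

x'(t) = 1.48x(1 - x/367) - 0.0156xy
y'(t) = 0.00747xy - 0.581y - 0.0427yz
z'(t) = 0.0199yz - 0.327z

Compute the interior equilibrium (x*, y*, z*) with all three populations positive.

From dz/dt = 0: 0.0199y* = 0.327, so y* = 16.4.
From dx/dt = 0: 1.48(1 - x*/367) = 0.0156·16.4, giving x* = 367·(1 - 0.173) = 303.
From dy/dt = 0: 0.00747·303 - 0.581 = 0.0427z*, so z* = 1.69/0.0427 = 39.5.

x* ≈ 303, y* ≈ 16.4, z* ≈ 39.5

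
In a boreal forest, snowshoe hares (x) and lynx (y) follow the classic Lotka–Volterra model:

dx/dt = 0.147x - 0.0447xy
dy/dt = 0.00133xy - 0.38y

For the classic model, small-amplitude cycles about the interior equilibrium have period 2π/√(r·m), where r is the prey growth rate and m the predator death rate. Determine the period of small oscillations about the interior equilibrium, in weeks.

T ≈ 26.6 weeks

Here r = 0.147 and m = 0.38, so r·m = 0.0559.
ω = √0.0559 = 0.236 per week, hence T = 2π/ω ≈ 26.6 weeks.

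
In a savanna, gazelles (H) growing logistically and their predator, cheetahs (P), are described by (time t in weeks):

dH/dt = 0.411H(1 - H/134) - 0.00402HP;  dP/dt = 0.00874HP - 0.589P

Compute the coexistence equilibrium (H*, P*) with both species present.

H* ≈ 67.4, P* ≈ 50.8

From dP/dt = 0 with P > 0: 0.00874H* = 0.589, so H* = 67.4.
Substitute into dH/dt = 0: 0.411(1 - 67.4/134) = 0.00402P*.
The bracket is 0.497, giving P* = 0.204/0.00402 = 50.8.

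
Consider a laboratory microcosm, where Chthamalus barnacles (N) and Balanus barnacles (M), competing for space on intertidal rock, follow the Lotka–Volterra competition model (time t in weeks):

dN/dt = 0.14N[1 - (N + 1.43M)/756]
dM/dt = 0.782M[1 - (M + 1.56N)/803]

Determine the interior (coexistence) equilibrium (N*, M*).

Setting both brackets to zero gives the nullclines N + 1.43M = 756 and 1.56N + M = 803.
Substituting M = 803 - 1.56N into the first: N(1 - 1.43·1.56) = 756 - 1.43·803.
So N* = -392/-1.23 = 319, and then M* = 803 - 1.56·319 = 306.

N* ≈ 319, M* ≈ 306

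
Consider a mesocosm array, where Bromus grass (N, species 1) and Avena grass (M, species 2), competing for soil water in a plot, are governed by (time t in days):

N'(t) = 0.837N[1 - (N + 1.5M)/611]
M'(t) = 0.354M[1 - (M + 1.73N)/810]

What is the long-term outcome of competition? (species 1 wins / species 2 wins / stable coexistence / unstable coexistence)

unstable coexistence (outcome depends on initial conditions)

Compare the nullcline intercepts: K1/α12 = 611/1.5 = 407 < K2 = 810; K2/α21 = 810/1.73 = 468 < K1 = 611.
Since both are reversed, neither can invade when rare; the interior point is a saddle.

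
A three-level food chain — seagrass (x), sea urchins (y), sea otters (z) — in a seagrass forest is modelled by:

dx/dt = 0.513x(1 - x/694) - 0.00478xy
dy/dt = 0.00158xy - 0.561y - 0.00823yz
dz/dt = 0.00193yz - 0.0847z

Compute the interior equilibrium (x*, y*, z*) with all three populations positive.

From dz/dt = 0: 0.00193y* = 0.0847, so y* = 43.9.
From dx/dt = 0: 0.513(1 - x*/694) = 0.00478·43.9, giving x* = 694·(1 - 0.409) = 410.
From dy/dt = 0: 0.00158·410 - 0.561 = 0.00823z*, so z* = 0.0871/0.00823 = 10.6.

x* ≈ 410, y* ≈ 43.9, z* ≈ 10.6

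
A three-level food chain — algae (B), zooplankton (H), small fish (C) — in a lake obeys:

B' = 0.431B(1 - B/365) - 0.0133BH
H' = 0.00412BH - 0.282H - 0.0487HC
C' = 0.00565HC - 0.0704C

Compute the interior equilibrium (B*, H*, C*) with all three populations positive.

From dC/dt = 0: 0.00565H* = 0.0704, so H* = 12.5.
From dB/dt = 0: 0.431(1 - B*/365) = 0.0133·12.5, giving B* = 365·(1 - 0.385) = 225.
From dH/dt = 0: 0.00412·225 - 0.282 = 0.0487C*, so C* = 0.644/0.0487 = 13.2.

B* ≈ 225, H* ≈ 12.5, C* ≈ 13.2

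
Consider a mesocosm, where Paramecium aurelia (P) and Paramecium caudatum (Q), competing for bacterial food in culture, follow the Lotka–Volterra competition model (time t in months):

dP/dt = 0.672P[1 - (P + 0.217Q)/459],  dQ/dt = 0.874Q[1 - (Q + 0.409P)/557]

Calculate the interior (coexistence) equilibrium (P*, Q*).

Setting both brackets to zero gives the nullclines P + 0.217Q = 459 and 0.409P + Q = 557.
Substituting Q = 557 - 0.409P into the first: P(1 - 0.217·0.409) = 459 - 0.217·557.
So P* = 338/0.911 = 371, and then Q* = 557 - 0.409·371 = 405.

P* ≈ 371, Q* ≈ 405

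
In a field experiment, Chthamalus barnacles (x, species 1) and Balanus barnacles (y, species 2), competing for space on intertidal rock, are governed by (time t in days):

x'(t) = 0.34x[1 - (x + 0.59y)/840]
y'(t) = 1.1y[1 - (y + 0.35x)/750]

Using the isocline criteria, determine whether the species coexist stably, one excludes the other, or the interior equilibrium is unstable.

Compare the nullcline intercepts: K1/α12 = 840/0.59 = 1420 > K2 = 750; K2/α21 = 750/0.35 = 2140 > K1 = 840.
Since both inequalities hold, each species can invade when rare, so the interior equilibrium is stable.

stable coexistence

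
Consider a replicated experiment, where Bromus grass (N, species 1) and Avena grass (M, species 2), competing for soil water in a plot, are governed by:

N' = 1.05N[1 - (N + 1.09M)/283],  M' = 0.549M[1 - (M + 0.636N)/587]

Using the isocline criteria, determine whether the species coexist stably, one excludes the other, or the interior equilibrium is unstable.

Compare the nullcline intercepts: K1/α12 = 283/1.09 = 260 < K2 = 587; K2/α21 = 587/0.636 = 923 > K1 = 283.
Since the inequalities point opposite ways, species 2 can invade but species 1 cannot.

species 2 excludes species 1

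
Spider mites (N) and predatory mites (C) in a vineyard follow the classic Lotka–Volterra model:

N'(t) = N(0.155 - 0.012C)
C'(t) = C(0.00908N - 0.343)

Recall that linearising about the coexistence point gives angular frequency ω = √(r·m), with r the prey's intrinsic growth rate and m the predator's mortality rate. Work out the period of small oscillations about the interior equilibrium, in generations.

T ≈ 27.3 generations

Here r = 0.155 and m = 0.343, so r·m = 0.0532.
ω = √0.0532 = 0.231 per generation, hence T = 2π/ω ≈ 27.3 generations.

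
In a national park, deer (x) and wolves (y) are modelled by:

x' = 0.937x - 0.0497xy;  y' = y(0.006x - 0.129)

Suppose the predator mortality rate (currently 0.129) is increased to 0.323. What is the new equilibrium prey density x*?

At the interior fixed point, setting dy/dt = 0 with y > 0 fixes x* = (predator death rate)/(xy coefficient) — independent of the other coefficients.
With the change, x* = 0.323/0.006 = 53.8; it rises from 21.5.

x* ≈ 53.8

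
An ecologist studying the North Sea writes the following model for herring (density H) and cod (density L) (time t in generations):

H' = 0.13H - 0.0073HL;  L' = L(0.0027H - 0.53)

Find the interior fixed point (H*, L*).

Set dL/dt = 0 with L > 0: 0.0027H - 0.53 = 0, so H* = 0.53/0.0027 = 196.
Set dH/dt = 0 with H > 0: 0.13 - 0.0073L = 0, so L* = 0.13/0.0073 = 17.8.

H* ≈ 196, L* ≈ 17.8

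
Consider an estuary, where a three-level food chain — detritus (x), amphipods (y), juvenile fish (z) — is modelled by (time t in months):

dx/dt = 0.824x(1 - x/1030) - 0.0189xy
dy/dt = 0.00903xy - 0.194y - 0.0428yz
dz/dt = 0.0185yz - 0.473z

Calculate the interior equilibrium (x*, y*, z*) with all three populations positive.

x* ≈ 426, y* ≈ 25.6, z* ≈ 85.3

From dz/dt = 0: 0.0185y* = 0.473, so y* = 25.6.
From dx/dt = 0: 0.824(1 - x*/1030) = 0.0189·25.6, giving x* = 1030·(1 - 0.586) = 426.
From dy/dt = 0: 0.00903·426 - 0.194 = 0.0428z*, so z* = 3.65/0.0428 = 85.3.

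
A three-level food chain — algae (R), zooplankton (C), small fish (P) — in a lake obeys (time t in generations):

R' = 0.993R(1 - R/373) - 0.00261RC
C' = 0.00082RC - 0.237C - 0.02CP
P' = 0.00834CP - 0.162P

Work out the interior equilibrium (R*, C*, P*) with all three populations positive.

From dP/dt = 0: 0.00834C* = 0.162, so C* = 19.4.
From dR/dt = 0: 0.993(1 - R*/373) = 0.00261·19.4, giving R* = 373·(1 - 0.0511) = 354.
From dC/dt = 0: 0.00082·354 - 0.237 = 0.02P*, so P* = 0.0532/0.02 = 2.66.

R* ≈ 354, C* ≈ 19.4, P* ≈ 2.66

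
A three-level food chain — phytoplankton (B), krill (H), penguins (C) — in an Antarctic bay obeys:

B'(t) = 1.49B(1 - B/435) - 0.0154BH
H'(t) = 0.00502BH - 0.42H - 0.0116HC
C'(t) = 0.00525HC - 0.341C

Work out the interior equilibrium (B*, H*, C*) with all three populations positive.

B* ≈ 143, H* ≈ 65, C* ≈ 25.7

From dC/dt = 0: 0.00525H* = 0.341, so H* = 65.
From dB/dt = 0: 1.49(1 - B*/435) = 0.0154·65, giving B* = 435·(1 - 0.671) = 143.
From dH/dt = 0: 0.00502·143 - 0.42 = 0.0116C*, so C* = 0.298/0.0116 = 25.7.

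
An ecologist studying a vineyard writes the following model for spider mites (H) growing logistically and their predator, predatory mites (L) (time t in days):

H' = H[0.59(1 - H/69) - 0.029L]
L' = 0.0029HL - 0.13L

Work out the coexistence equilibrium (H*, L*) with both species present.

H* ≈ 44.8, L* ≈ 7.13

From dL/dt = 0 with L > 0: 0.0029H* = 0.13, so H* = 44.8.
Substitute into dH/dt = 0: 0.59(1 - 44.8/69) = 0.029L*.
The bracket is 0.35, giving L* = 0.207/0.029 = 7.13.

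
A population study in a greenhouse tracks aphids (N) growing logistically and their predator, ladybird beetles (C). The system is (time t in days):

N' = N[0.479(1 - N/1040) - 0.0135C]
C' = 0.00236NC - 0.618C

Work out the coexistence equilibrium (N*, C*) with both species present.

From dC/dt = 0 with C > 0: 0.00236N* = 0.618, so N* = 262.
Substitute into dN/dt = 0: 0.479(1 - 262/1040) = 0.0135C*.
The bracket is 0.748, giving C* = 0.358/0.0135 = 26.5.

N* ≈ 262, C* ≈ 26.5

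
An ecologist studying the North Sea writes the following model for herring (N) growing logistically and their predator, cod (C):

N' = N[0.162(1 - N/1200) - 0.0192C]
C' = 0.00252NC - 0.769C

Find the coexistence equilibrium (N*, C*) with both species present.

From dC/dt = 0 with C > 0: 0.00252N* = 0.769, so N* = 305.
Substitute into dN/dt = 0: 0.162(1 - 305/1200) = 0.0192C*.
The bracket is 0.746, giving C* = 0.121/0.0192 = 6.29.

N* ≈ 305, C* ≈ 6.29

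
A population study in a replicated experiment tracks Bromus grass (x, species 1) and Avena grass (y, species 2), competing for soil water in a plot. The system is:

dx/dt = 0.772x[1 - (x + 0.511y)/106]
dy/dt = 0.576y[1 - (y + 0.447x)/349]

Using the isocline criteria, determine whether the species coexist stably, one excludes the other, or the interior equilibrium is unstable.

Compare the nullcline intercepts: K1/α12 = 106/0.511 = 207 < K2 = 349; K2/α21 = 349/0.447 = 781 > K1 = 106.
Since the inequalities point opposite ways, species 2 can invade but species 1 cannot.

species 2 excludes species 1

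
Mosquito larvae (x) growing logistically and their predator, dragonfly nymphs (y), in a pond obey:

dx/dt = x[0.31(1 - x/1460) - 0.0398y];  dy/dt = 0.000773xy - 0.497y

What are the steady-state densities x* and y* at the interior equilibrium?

x* ≈ 643, y* ≈ 4.36

From dy/dt = 0 with y > 0: 0.000773x* = 0.497, so x* = 643.
Substitute into dx/dt = 0: 0.31(1 - 643/1460) = 0.0398y*.
The bracket is 0.56, giving y* = 0.173/0.0398 = 4.36.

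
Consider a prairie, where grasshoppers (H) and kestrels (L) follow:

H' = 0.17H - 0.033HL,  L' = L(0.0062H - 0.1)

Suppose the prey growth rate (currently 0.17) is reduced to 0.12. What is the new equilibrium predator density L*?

L* ≈ 3.64

At the interior fixed point, setting dH/dt = 0 with H > 0 fixes L* = (prey growth rate)/(HL coefficient) — independent of the other coefficients.
With the change, L* = 0.12/0.033 = 3.64; it falls from 5.15.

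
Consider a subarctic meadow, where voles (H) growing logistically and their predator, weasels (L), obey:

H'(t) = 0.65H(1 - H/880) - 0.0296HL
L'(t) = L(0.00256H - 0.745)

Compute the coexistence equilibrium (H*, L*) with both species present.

From dL/dt = 0 with L > 0: 0.00256H* = 0.745, so H* = 291.
Substitute into dH/dt = 0: 0.65(1 - 291/880) = 0.0296L*.
The bracket is 0.669, giving L* = 0.435/0.0296 = 14.7.

H* ≈ 291, L* ≈ 14.7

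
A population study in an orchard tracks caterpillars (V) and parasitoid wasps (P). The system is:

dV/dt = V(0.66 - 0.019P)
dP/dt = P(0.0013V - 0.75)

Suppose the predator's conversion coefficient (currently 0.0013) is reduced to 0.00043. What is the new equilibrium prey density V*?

At the interior fixed point, setting dP/dt = 0 with P > 0 fixes V* = (predator death rate)/(VP coefficient) — independent of the other coefficients.
With the change, V* = 0.75/0.00043 = 1740; it rises from 577.

V* ≈ 1740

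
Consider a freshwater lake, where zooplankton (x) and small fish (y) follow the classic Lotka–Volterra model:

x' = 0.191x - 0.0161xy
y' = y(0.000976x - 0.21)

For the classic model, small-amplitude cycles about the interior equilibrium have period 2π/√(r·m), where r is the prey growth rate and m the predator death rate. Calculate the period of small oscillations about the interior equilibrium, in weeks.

T ≈ 31.4 weeks

Here r = 0.191 and m = 0.21, so r·m = 0.0401.
ω = √0.0401 = 0.2 per week, hence T = 2π/ω ≈ 31.4 weeks.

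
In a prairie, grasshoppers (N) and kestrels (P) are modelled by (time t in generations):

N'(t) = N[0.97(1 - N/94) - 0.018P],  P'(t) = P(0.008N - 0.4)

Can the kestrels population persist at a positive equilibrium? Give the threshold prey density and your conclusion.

Threshold N = 50; K > 50, so yes, the predator persists.

The predator equation gives dP/dt > 0 only when N > 0.4/0.008 = 50.
Without the predator, N → K = 94. Since 94 > 50, the predator can invade and persist.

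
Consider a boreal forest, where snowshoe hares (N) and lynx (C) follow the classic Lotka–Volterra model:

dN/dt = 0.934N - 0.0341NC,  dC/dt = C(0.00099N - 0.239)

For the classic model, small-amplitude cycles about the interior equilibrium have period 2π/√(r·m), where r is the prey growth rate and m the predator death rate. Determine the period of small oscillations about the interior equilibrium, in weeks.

T ≈ 13.3 weeks

Here r = 0.934 and m = 0.239, so r·m = 0.223.
ω = √0.223 = 0.472 per week, hence T = 2π/ω ≈ 13.3 weeks.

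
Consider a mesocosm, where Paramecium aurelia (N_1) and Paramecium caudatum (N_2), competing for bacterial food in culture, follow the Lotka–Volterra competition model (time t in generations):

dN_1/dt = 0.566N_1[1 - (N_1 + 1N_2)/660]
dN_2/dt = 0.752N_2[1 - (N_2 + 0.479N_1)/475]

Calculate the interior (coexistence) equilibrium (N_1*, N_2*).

Setting both brackets to zero gives the nullclines N_1 + 1N_2 = 660 and 0.479N_1 + N_2 = 475.
Substituting N_2 = 475 - 0.479N_1 into the first: N_1(1 - 1·0.479) = 660 - 1·475.
So N_1* = 185/0.521 = 355, and then N_2* = 475 - 0.479·355 = 305.

N_1* ≈ 355, N_2* ≈ 305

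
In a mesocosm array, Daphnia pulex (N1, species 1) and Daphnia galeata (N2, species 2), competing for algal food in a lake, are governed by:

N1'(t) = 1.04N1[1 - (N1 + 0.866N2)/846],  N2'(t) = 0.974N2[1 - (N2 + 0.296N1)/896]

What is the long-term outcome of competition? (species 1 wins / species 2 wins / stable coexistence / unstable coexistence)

Compare the nullcline intercepts: K1/α12 = 846/0.866 = 977 > K2 = 896; K2/α21 = 896/0.296 = 3030 > K1 = 846.
Since both inequalities hold, each species can invade when rare, so the interior equilibrium is stable.

stable coexistence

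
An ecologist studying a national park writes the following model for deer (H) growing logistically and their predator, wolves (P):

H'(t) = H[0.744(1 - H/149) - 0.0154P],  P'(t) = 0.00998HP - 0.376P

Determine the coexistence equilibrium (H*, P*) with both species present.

From dP/dt = 0 with P > 0: 0.00998H* = 0.376, so H* = 37.7.
Substitute into dH/dt = 0: 0.744(1 - 37.7/149) = 0.0154P*.
The bracket is 0.747, giving P* = 0.556/0.0154 = 36.1.

H* ≈ 37.7, P* ≈ 36.1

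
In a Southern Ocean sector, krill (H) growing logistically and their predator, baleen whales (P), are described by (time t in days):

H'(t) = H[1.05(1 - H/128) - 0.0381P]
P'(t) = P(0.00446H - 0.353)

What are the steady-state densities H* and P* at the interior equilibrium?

From dP/dt = 0 with P > 0: 0.00446H* = 0.353, so H* = 79.1.
Substitute into dH/dt = 0: 1.05(1 - 79.1/128) = 0.0381P*.
The bracket is 0.382, giving P* = 0.401/0.0381 = 10.5.

H* ≈ 79.1, P* ≈ 10.5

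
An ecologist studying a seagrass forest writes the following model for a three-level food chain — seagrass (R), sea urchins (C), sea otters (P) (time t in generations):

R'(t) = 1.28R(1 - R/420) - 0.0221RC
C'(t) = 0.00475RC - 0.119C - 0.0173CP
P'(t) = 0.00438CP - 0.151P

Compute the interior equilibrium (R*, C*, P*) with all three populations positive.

From dP/dt = 0: 0.00438C* = 0.151, so C* = 34.5.
From dR/dt = 0: 1.28(1 - R*/420) = 0.0221·34.5, giving R* = 420·(1 - 0.595) = 170.
From dC/dt = 0: 0.00475·170 - 0.119 = 0.0173P*, so P* = 0.689/0.0173 = 39.8.

R* ≈ 170, C* ≈ 34.5, P* ≈ 39.8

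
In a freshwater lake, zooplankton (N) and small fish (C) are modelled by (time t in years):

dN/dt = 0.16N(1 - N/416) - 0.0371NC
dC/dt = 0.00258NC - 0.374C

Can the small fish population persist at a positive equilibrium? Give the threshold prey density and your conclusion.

The predator equation gives dC/dt > 0 only when N > 0.374/0.00258 = 145.
Without the predator, N → K = 416. Since 416 > 145, the predator can invade and persist.

Threshold N = 145; K > 145, so yes, the predator persists.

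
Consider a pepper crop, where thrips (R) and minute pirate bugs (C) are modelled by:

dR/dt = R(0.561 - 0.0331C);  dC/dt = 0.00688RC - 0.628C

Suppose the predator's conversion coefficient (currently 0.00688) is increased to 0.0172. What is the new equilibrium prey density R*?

R* ≈ 36.5

At the interior fixed point, setting dC/dt = 0 with C > 0 fixes R* = (predator death rate)/(RC coefficient) — independent of the other coefficients.
With the change, R* = 0.628/0.0172 = 36.5; it falls from 91.3.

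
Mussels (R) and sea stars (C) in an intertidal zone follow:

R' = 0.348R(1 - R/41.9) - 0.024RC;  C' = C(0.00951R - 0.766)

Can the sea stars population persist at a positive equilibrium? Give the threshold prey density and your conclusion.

The predator equation gives dC/dt > 0 only when R > 0.766/0.00951 = 80.5.
Without the predator, R → K = 41.9. Since 41.9 < 80.5, the predator cannot invade.

Threshold R = 80.5; K < 80.5, so no, the predator goes extinct.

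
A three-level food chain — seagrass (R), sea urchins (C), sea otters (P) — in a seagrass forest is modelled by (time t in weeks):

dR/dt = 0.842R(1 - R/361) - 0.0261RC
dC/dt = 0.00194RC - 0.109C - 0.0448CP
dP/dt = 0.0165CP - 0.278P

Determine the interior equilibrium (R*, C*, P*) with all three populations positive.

From dP/dt = 0: 0.0165C* = 0.278, so C* = 16.8.
From dR/dt = 0: 0.842(1 - R*/361) = 0.0261·16.8, giving R* = 361·(1 - 0.522) = 172.
From dC/dt = 0: 0.00194·172 - 0.109 = 0.0448P*, so P* = 0.226/0.0448 = 5.04.

R* ≈ 172, C* ≈ 16.8, P* ≈ 5.04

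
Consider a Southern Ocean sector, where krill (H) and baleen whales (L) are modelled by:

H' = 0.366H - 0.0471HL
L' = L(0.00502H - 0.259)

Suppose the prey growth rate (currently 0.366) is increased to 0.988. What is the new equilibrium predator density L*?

At the interior fixed point, setting dH/dt = 0 with H > 0 fixes L* = (prey growth rate)/(HL coefficient) — independent of the other coefficients.
With the change, L* = 0.988/0.0471 = 21; it rises from 7.77.

L* ≈ 21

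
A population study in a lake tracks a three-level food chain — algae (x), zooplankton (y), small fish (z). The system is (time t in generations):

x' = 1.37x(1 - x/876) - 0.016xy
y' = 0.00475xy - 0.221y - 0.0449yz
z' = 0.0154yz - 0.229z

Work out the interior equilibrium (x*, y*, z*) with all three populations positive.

x* ≈ 724, y* ≈ 14.9, z* ≈ 71.7

From dz/dt = 0: 0.0154y* = 0.229, so y* = 14.9.
From dx/dt = 0: 1.37(1 - x*/876) = 0.016·14.9, giving x* = 876·(1 - 0.174) = 724.
From dy/dt = 0: 0.00475·724 - 0.221 = 0.0449z*, so z* = 3.22/0.0449 = 71.7.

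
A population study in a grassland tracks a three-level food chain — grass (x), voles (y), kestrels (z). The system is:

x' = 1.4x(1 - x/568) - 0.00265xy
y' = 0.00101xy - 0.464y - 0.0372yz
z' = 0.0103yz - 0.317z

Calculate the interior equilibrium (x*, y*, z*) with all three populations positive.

From dz/dt = 0: 0.0103y* = 0.317, so y* = 30.8.
From dx/dt = 0: 1.4(1 - x*/568) = 0.00265·30.8, giving x* = 568·(1 - 0.0583) = 535.
From dy/dt = 0: 0.00101·535 - 0.464 = 0.0372z*, so z* = 0.0763/0.0372 = 2.05.

x* ≈ 535, y* ≈ 30.8, z* ≈ 2.05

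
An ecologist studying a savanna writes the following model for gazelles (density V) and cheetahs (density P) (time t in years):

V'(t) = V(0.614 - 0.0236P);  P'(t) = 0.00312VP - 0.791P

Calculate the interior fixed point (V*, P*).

Set dP/dt = 0 with P > 0: 0.00312V - 0.791 = 0, so V* = 0.791/0.00312 = 254.
Set dV/dt = 0 with V > 0: 0.614 - 0.0236P = 0, so P* = 0.614/0.0236 = 26.

V* ≈ 254, P* ≈ 26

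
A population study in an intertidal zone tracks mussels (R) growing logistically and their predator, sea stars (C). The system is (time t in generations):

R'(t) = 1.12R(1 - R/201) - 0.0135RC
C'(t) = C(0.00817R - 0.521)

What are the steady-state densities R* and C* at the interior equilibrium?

From dC/dt = 0 with C > 0: 0.00817R* = 0.521, so R* = 63.8.
Substitute into dR/dt = 0: 1.12(1 - 63.8/201) = 0.0135C*.
The bracket is 0.683, giving C* = 0.765/0.0135 = 56.6.

R* ≈ 63.8, C* ≈ 56.6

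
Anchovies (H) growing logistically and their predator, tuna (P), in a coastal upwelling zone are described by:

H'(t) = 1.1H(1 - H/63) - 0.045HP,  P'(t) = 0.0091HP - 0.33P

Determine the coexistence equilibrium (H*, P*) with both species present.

From dP/dt = 0 with P > 0: 0.0091H* = 0.33, so H* = 36.3.
Substitute into dH/dt = 0: 1.1(1 - 36.3/63) = 0.045P*.
The bracket is 0.424, giving P* = 0.467/0.045 = 10.4.

H* ≈ 36.3, P* ≈ 10.4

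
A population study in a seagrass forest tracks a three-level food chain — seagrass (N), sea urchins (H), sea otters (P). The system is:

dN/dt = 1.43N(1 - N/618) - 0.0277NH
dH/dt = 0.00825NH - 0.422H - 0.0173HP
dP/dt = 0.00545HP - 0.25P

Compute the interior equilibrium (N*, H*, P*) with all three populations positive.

From dP/dt = 0: 0.00545H* = 0.25, so H* = 45.9.
From dN/dt = 0: 1.43(1 - N*/618) = 0.0277·45.9, giving N* = 618·(1 - 0.889) = 68.9.
From dH/dt = 0: 0.00825·68.9 - 0.422 = 0.0173P*, so P* = 0.146/0.0173 = 8.45.

N* ≈ 68.9, H* ≈ 45.9, P* ≈ 8.45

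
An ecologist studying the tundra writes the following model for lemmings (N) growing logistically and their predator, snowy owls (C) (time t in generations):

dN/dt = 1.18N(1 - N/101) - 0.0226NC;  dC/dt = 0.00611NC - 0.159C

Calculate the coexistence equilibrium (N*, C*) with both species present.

From dC/dt = 0 with C > 0: 0.00611N* = 0.159, so N* = 26.
Substitute into dN/dt = 0: 1.18(1 - 26/101) = 0.0226C*.
The bracket is 0.742, giving C* = 0.876/0.0226 = 38.8.

N* ≈ 26, C* ≈ 38.8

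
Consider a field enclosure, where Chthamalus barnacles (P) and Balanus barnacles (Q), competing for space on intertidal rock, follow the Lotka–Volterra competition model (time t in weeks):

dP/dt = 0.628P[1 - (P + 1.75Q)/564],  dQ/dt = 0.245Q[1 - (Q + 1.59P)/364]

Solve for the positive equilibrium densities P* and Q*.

Setting both brackets to zero gives the nullclines P + 1.75Q = 564 and 1.59P + Q = 364.
Substituting Q = 364 - 1.59P into the first: P(1 - 1.75·1.59) = 564 - 1.75·364.
So P* = -73/-1.78 = 41, and then Q* = 364 - 1.59·41 = 299.

P* ≈ 41, Q* ≈ 299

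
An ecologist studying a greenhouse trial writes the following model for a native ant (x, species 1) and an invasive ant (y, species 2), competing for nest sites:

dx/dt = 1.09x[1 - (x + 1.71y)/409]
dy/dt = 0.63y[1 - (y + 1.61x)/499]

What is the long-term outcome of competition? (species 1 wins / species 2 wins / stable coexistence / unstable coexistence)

unstable coexistence (outcome depends on initial conditions)

Compare the nullcline intercepts: K1/α12 = 409/1.71 = 239 < K2 = 499; K2/α21 = 499/1.61 = 310 < K1 = 409.
Since both are reversed, neither can invade when rare; the interior point is a saddle.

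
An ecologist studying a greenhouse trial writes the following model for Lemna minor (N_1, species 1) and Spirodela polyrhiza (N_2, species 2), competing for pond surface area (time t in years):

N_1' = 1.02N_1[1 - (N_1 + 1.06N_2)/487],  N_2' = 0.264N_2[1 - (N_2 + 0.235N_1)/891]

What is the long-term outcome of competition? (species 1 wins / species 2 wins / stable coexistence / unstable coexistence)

Compare the nullcline intercepts: K1/α12 = 487/1.06 = 459 < K2 = 891; K2/α21 = 891/0.235 = 3790 > K1 = 487.
Since the inequalities point opposite ways, species 2 can invade but species 1 cannot.

species 2 excludes species 1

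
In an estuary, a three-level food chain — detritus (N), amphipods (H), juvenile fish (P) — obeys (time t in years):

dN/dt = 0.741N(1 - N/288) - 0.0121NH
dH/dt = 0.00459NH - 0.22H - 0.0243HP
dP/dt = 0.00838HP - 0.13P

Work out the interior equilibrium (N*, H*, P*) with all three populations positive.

N* ≈ 215, H* ≈ 15.5, P* ≈ 31.6

From dP/dt = 0: 0.00838H* = 0.13, so H* = 15.5.
From dN/dt = 0: 0.741(1 - N*/288) = 0.0121·15.5, giving N* = 288·(1 - 0.253) = 215.
From dH/dt = 0: 0.00459·215 - 0.22 = 0.0243P*, so P* = 0.767/0.0243 = 31.6.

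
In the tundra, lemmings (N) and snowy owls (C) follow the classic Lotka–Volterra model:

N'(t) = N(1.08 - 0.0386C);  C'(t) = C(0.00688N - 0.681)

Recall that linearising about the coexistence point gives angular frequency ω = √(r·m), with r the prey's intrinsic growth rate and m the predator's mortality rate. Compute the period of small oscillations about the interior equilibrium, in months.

T ≈ 7.33 months

Here r = 1.08 and m = 0.681, so r·m = 0.735.
ω = √0.735 = 0.858 per month, hence T = 2π/ω ≈ 7.33 months.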